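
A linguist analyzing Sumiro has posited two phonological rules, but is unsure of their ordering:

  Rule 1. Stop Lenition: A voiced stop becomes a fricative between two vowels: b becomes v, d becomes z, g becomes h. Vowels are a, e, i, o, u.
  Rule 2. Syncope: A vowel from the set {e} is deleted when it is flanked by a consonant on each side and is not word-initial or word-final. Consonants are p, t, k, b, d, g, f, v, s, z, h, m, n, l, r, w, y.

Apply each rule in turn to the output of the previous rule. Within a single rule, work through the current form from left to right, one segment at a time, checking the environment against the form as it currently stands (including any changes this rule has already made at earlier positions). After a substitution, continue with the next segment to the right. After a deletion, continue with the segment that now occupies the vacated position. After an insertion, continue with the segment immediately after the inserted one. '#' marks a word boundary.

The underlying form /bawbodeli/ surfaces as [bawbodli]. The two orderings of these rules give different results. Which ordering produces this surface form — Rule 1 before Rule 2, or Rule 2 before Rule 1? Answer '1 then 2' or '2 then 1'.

2 then 1

Order 1 then 2:
  1 Stop Lenition: [bawbodeli] → [bawbozeli]
  2 Syncope: [bawbozeli] → [bawbozli]
  result: [bawbozli]
Order 2 then 1:
  2 Syncope: [bawbodeli] → [bawbodli]
  1 Stop Lenition: no change — [bawbodli]
  result: [bawbodli]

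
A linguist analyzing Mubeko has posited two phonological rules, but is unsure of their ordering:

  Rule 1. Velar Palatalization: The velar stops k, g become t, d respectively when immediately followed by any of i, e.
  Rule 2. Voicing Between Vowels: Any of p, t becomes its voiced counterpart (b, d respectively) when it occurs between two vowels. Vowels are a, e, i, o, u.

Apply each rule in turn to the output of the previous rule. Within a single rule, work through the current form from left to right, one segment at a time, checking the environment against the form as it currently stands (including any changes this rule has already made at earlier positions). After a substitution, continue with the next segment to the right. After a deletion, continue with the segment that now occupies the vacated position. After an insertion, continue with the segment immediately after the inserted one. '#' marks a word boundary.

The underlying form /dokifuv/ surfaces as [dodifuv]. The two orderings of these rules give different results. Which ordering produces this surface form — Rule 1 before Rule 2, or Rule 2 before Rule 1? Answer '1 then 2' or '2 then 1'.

1 then 2

Order 1 then 2:
  1 Velar Palatalization: [dokifuv] → [dotifuv]
  2 Voicing Between Vowels: [dotifuv] → [dodifuv]
  result: [dodifuv]
Order 2 then 1:
  2 Voicing Between Vowels: no change — [dokifuv]
  1 Velar Palatalization: [dokifuv] → [dotifuv]
  result: [dotifuv]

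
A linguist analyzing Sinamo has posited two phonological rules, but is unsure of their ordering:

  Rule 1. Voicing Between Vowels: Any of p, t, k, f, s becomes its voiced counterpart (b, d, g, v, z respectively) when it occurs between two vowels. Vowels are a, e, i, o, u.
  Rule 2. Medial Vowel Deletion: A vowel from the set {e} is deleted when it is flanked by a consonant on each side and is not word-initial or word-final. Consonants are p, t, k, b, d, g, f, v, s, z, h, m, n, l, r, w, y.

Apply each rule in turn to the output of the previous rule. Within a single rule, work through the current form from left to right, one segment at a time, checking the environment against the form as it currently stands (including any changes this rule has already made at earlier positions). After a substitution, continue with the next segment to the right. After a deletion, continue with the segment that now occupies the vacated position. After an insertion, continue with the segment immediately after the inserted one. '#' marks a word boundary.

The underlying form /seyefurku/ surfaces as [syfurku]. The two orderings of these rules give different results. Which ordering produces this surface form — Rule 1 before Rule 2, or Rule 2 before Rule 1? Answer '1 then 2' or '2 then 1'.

Order 1 then 2:
  1 Voicing Between Vowels: [seyefurku] → [seyevurku]
  2 Medial Vowel Deletion: [seyevurku] → [syvurku]
  result: [syvurku]
Order 2 then 1:
  2 Medial Vowel Deletion: [seyefurku] → [syfurku]
  1 Voicing Between Vowels: no change — [syfurku]
  result: [syfurku]

2 then 1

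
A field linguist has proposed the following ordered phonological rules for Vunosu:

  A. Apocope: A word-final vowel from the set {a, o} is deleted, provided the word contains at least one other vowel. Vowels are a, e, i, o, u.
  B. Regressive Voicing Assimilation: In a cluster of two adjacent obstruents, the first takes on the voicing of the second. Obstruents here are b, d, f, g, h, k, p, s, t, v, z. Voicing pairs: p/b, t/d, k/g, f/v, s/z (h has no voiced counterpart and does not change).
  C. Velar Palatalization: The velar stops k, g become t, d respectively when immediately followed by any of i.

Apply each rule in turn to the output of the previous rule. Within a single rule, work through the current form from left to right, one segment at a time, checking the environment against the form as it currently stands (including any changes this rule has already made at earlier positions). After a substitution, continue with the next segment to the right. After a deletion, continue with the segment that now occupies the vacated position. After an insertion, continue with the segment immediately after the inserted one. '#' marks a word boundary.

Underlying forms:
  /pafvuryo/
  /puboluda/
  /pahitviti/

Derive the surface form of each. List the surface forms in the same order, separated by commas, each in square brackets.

[pavvury], [pubolud], [pahidviti]

/pafvuryo/:
  A Apocope: [pafvuryo] → [pafvury]
  B Regressive Voicing Assimilation: [pafvury] → [pavvury]
  C Velar Palatalization: no change — [pavvury]
/puboluda/:
  A Apocope: [puboluda] → [pubolud]
  B Regressive Voicing Assimilation: no change — [pubolud]
  C Velar Palatalization: no change — [pubolud]
/pahitviti/:
  A Apocope: no change — [pahitviti]
  B Regressive Voicing Assimilation: [pahitviti] → [pahidviti]
  C Velar Palatalization: no change — [pahidviti]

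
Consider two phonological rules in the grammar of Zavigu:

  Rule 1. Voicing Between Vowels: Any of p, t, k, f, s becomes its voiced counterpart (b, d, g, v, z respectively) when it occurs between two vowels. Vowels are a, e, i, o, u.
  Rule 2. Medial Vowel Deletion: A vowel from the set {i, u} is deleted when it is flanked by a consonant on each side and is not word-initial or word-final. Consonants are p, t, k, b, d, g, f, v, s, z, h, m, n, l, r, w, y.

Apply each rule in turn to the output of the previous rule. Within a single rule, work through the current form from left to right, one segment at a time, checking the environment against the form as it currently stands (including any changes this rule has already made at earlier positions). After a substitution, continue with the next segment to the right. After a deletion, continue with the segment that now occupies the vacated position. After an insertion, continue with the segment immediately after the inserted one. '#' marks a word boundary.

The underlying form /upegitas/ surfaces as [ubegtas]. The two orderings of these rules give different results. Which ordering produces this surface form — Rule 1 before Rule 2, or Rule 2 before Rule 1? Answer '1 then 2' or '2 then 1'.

2 then 1

Order 1 then 2:
  1 Voicing Between Vowels: [upegitas] → [ubegidas]
  2 Medial Vowel Deletion: [ubegidas] → [ubegdas]
  result: [ubegdas]
Order 2 then 1:
  2 Medial Vowel Deletion: [upegitas] → [upegtas]
  1 Voicing Between Vowels: [upegtas] → [ubegtas]
  result: [ubegtas]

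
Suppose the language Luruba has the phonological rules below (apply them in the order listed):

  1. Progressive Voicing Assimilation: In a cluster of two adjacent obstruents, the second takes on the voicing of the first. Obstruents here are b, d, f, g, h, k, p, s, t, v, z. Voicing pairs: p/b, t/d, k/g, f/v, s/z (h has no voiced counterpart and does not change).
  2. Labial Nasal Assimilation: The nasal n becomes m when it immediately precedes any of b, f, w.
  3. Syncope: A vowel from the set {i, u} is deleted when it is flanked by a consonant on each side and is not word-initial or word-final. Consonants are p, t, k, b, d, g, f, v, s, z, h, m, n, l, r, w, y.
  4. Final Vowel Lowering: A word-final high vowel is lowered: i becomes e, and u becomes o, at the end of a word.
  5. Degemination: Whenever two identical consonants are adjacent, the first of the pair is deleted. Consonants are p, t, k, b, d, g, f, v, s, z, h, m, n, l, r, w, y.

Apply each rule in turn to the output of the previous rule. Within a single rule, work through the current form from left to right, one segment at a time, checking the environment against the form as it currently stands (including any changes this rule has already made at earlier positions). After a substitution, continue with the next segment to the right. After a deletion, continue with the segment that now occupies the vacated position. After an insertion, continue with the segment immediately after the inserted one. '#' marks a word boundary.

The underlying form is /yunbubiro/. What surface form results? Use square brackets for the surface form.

[ymbro]

1 Progressive Voicing Assimilation: no change — [yunbubiro]
2 Labial Nasal Assimilation: [yunbubiro] → [yumbubiro]
3 Syncope: [yumbubiro] → [ymbbro]
4 Final Vowel Lowering: no change — [ymbbro]
5 Degemination: [ymbbro] → [ymbro]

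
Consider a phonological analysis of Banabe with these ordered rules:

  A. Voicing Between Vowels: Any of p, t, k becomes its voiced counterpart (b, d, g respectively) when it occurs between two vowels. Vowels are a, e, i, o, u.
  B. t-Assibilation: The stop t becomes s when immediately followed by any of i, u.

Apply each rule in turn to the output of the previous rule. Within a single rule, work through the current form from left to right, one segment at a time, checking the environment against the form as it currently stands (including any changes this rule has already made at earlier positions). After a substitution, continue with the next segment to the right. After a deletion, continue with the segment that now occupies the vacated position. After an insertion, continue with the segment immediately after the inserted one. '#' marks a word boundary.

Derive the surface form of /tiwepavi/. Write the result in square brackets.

[siwebavi]

A Voicing Between Vowels: [tiwepavi] → [tiwebavi]
B t-Assibilation: [tiwebavi] → [siwebavi]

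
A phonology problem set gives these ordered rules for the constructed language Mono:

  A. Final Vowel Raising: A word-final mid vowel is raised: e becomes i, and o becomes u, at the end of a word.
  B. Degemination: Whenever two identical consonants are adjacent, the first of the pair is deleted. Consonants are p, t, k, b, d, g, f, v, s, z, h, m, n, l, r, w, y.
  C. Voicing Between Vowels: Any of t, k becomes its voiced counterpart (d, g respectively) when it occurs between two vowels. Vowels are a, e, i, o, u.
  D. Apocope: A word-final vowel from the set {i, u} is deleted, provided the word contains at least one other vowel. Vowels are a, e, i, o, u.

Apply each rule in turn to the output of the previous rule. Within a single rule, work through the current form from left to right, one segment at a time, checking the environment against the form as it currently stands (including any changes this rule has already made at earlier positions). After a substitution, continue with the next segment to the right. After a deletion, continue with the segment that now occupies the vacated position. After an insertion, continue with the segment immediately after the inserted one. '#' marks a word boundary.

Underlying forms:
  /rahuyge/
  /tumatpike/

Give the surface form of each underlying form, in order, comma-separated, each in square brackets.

[rahuyg], [tumatpig]

/rahuyge/:
  A Final Vowel Raising: [rahuyge] → [rahuygi]
  B Degemination: no change — [rahuygi]
  C Voicing Between Vowels: no change — [rahuygi]
  D Apocope: [rahuygi] → [rahuyg]
/tumatpike/:
  A Final Vowel Raising: [tumatpike] → [tumatpiki]
  B Degemination: no change — [tumatpiki]
  C Voicing Between Vowels: [tumatpiki] → [tumatpigi]
  D Apocope: [tumatpigi] → [tumatpig]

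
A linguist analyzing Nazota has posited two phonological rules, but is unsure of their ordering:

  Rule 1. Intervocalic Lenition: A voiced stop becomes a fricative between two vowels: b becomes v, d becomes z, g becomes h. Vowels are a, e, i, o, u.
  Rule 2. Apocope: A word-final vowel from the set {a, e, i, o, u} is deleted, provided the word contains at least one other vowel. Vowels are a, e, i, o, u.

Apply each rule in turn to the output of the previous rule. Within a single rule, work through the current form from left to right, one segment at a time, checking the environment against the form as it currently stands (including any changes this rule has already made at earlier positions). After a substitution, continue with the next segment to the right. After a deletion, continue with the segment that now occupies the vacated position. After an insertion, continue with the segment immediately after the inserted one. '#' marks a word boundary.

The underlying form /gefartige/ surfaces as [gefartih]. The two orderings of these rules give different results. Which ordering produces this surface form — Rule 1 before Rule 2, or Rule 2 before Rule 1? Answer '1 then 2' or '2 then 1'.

Order 1 then 2:
  1 Intervocalic Lenition: [gefartige] → [gefartihe]
  2 Apocope: [gefartihe] → [gefartih]
  result: [gefartih]
Order 2 then 1:
  2 Apocope: [gefartige] → [gefartig]
  1 Intervocalic Lenition: no change — [gefartig]
  result: [gefartig]

1 then 2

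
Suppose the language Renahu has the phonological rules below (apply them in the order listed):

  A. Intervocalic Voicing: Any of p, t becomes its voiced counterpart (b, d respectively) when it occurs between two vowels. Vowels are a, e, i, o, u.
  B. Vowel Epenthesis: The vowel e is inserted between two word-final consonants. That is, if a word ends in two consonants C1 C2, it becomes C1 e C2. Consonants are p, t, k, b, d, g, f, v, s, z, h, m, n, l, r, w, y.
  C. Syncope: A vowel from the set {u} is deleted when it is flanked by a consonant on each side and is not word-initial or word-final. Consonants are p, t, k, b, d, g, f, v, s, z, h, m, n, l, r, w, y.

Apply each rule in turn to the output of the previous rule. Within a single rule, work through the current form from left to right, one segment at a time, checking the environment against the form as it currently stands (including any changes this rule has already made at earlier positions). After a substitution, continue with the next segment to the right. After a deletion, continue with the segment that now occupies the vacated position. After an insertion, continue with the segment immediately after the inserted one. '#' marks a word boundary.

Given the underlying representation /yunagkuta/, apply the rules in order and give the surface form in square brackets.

[ynagkda]

A Intervocalic Voicing: [yunagkuta] → [yunagkuda]
B Vowel Epenthesis: no change — [yunagkuda]
C Syncope: [yunagkuda] → [ynagkda]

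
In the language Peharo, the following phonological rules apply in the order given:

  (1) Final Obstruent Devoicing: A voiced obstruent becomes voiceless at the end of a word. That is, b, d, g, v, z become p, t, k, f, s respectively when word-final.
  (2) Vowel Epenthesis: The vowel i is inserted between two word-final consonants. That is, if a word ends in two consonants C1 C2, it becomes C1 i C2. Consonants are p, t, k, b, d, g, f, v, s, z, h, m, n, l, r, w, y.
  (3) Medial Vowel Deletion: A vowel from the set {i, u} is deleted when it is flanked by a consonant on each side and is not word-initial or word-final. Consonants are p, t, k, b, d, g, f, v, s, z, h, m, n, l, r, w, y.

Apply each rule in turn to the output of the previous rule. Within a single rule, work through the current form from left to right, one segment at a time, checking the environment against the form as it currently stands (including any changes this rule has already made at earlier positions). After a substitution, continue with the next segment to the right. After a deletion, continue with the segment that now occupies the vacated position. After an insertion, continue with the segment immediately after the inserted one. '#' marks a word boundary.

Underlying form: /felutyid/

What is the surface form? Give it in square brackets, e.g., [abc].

(1) Final Obstruent Devoicing: [felutyid] → [felutyit]
(2) Vowel Epenthesis: no change — [felutyit]
(3) Medial Vowel Deletion: [felutyit] → [feltyt]

[feltyt]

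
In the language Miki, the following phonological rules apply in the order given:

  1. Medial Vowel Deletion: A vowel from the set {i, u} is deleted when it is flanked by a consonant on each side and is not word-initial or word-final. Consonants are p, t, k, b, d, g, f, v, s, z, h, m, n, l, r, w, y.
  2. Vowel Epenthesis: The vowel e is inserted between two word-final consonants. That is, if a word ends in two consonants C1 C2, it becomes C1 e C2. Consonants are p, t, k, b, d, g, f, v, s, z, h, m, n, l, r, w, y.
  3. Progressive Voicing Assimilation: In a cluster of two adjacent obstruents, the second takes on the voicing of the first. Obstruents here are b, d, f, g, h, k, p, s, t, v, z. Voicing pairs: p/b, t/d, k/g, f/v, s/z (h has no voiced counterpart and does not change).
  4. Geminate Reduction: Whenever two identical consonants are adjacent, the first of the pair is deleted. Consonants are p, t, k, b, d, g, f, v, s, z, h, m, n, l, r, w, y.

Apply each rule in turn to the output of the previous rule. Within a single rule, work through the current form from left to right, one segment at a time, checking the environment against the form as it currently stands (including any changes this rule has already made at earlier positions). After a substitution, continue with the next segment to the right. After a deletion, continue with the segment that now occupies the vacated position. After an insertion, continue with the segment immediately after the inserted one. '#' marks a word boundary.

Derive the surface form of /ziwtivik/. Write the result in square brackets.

[zwtfek]

1 Medial Vowel Deletion: [ziwtivik] → [zwtvk]
2 Vowel Epenthesis: [zwtvk] → [zwtvek]
3 Progressive Voicing Assimilation: [zwtvek] → [zwtfek]
4 Geminate Reduction: no change — [zwtfek]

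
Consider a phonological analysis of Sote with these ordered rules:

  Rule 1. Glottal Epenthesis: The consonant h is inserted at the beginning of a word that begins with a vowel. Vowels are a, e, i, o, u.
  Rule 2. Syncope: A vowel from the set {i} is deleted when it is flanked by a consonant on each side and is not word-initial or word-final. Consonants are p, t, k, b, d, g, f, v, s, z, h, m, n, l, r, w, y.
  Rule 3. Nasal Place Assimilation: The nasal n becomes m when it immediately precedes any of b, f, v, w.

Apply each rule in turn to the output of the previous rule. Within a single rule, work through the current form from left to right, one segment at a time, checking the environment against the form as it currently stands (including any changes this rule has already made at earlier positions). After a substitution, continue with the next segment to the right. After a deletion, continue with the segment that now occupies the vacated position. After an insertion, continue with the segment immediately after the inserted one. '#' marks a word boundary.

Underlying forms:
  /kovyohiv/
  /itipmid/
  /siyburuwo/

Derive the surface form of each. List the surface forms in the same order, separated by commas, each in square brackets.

/kovyohiv/:
  Rule 1 Glottal Epenthesis: no change — [kovyohiv]
  Rule 2 Syncope: [kovyohiv] → [kovyohv]
  Rule 3 Nasal Place Assimilation: no change — [kovyohv]
/itipmid/:
  Rule 1 Glottal Epenthesis: [itipmid] → [hitipmid]
  Rule 2 Syncope: [hitipmid] → [htpmd]
  Rule 3 Nasal Place Assimilation: no change — [htpmd]
/siyburuwo/:
  Rule 1 Glottal Epenthesis: no change — [siyburuwo]
  Rule 2 Syncope: [siyburuwo] → [syburuwo]
  Rule 3 Nasal Place Assimilation: no change — [syburuwo]

[kovyohv], [htpmd], [syburuwo]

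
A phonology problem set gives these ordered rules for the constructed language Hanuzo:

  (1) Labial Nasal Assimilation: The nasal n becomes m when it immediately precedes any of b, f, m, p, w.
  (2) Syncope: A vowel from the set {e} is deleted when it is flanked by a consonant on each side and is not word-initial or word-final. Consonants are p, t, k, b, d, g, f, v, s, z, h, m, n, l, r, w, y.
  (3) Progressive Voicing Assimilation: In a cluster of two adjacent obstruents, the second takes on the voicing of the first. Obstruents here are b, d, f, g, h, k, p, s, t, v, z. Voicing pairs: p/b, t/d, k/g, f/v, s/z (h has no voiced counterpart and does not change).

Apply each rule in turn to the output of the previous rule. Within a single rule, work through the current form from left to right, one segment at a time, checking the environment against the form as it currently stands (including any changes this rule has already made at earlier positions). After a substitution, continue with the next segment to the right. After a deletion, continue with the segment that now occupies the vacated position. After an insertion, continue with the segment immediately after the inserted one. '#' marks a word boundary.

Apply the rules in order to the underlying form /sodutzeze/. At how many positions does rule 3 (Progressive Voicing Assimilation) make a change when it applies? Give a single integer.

(1) Labial Nasal Assimilation: no change — [sodutzeze]
(2) Syncope: [sodutzeze] → [sodutzze]
(3) Progressive Voicing Assimilation: [sodutzze] → [sodutsse]
Rule 3 changed 2 position(s).

2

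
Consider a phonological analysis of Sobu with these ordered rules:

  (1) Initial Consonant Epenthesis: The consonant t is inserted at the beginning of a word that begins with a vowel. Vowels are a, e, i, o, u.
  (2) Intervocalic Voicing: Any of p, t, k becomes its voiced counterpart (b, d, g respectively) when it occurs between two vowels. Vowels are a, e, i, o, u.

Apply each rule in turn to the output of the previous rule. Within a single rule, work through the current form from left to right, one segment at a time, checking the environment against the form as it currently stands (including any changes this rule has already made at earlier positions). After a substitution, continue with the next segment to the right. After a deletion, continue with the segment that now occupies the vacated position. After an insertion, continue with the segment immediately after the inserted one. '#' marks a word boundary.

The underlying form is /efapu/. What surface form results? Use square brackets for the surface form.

(1) Initial Consonant Epenthesis: [efapu] → [tefapu]
(2) Intervocalic Voicing: [tefapu] → [tefabu]

[tefabu]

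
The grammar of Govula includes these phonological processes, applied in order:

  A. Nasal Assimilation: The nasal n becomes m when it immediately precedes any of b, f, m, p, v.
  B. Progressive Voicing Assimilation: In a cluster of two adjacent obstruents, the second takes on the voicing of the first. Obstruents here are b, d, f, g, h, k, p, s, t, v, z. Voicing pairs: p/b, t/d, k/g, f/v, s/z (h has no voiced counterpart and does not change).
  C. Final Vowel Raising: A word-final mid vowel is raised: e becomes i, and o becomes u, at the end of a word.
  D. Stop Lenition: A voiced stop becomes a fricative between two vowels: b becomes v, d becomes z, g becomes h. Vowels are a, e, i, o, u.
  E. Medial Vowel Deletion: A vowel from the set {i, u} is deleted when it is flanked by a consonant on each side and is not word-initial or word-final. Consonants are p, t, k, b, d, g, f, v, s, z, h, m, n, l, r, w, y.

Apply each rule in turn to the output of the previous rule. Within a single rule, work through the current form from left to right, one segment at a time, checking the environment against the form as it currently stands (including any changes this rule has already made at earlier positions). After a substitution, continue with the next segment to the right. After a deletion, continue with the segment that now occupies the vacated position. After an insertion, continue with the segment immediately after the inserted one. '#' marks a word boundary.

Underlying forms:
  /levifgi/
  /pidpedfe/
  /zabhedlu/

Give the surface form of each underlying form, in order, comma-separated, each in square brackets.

[levfki], [pdbedvi], [zabhedlu]

/levifgi/:
  A Nasal Assimilation: no change — [levifgi]
  B Progressive Voicing Assimilation: [levifgi] → [levifki]
  C Final Vowel Raising: no change — [levifki]
  D Stop Lenition: no change — [levifki]
  E Medial Vowel Deletion: [levifki] → [levfki]
/pidpedfe/:
  A Nasal Assimilation: no change — [pidpedfe]
  B Progressive Voicing Assimilation: [pidpedfe] → [pidbedve]
  C Final Vowel Raising: [pidbedve] → [pidbedvi]
  D Stop Lenition: no change — [pidbedvi]
  E Medial Vowel Deletion: [pidbedvi] → [pdbedvi]
/zabhedlu/:
  A Nasal Assimilation: no change — [zabhedlu]
  B Progressive Voicing Assimilation: no change — [zabhedlu]
  C Final Vowel Raising: no change — [zabhedlu]
  D Stop Lenition: no change — [zabhedlu]
  E Medial Vowel Deletion: no change — [zabhedlu]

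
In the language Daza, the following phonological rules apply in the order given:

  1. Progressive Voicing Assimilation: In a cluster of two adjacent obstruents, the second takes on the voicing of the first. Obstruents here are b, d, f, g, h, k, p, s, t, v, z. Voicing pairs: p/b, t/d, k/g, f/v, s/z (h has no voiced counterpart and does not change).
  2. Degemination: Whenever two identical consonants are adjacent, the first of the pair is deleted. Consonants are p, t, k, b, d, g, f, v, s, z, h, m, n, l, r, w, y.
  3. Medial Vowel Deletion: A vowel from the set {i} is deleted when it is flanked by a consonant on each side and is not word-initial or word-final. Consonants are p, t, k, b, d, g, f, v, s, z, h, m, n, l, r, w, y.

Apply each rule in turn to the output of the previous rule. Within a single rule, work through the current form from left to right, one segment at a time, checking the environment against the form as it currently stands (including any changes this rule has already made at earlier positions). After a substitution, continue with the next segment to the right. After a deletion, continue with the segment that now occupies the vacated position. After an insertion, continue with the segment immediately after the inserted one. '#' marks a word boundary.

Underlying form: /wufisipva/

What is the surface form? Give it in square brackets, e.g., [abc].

1 Progressive Voicing Assimilation: [wufisipva] → [wufisipfa]
2 Degemination: no change — [wufisipfa]
3 Medial Vowel Deletion: [wufisipfa] → [wufspfa]

[wufspfa]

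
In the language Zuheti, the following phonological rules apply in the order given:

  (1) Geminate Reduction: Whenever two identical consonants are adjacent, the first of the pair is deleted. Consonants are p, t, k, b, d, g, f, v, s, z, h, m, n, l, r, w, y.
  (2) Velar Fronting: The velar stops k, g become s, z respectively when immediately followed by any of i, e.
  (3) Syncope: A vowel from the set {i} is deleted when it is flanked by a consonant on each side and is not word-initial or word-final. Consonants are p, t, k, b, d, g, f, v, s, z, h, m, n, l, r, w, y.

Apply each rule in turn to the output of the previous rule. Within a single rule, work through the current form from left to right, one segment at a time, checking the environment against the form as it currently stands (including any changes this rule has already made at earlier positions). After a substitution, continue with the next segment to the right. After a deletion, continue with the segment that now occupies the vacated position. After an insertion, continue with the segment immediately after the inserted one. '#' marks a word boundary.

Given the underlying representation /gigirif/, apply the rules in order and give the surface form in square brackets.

(1) Geminate Reduction: no change — [gigirif]
(2) Velar Fronting: [gigirif] → [zizirif]
(3) Syncope: [zizirif] → [zzrf]

[zzrf]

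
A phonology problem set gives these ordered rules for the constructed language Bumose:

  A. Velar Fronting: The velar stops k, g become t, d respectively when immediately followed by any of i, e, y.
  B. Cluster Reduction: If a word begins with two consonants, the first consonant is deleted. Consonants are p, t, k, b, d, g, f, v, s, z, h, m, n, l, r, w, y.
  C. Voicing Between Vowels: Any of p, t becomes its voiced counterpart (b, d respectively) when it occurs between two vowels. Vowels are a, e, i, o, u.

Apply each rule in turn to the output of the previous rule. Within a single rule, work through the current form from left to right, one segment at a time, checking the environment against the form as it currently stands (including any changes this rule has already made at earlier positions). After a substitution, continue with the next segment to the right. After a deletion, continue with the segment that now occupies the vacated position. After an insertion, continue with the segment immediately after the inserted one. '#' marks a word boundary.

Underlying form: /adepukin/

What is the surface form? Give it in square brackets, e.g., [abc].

[adebudin]

A Velar Fronting: [adepukin] → [adeputin]
B Cluster Reduction: no change — [adeputin]
C Voicing Between Vowels: [adeputin] → [adebudin]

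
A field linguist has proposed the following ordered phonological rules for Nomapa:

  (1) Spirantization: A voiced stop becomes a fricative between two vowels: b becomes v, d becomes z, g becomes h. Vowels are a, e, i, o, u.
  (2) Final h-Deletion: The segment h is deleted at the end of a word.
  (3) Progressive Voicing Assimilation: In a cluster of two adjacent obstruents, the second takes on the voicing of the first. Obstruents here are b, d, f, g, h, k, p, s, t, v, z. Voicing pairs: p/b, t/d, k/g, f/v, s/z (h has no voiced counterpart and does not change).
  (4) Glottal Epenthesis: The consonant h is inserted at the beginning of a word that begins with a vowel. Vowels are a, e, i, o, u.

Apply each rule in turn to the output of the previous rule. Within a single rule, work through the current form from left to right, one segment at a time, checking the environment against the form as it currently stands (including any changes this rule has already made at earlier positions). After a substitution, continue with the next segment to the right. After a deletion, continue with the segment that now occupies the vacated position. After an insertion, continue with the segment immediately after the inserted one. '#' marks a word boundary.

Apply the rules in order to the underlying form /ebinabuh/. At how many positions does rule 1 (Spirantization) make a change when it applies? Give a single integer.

(1) Spirantization: [ebinabuh] → [evinavuh]
(2) Final h-Deletion: [evinavuh] → [evinavu]
(3) Progressive Voicing Assimilation: no change — [evinavu]
(4) Glottal Epenthesis: [evinavu] → [hevinavu]
Rule 1 changed 2 position(s).

2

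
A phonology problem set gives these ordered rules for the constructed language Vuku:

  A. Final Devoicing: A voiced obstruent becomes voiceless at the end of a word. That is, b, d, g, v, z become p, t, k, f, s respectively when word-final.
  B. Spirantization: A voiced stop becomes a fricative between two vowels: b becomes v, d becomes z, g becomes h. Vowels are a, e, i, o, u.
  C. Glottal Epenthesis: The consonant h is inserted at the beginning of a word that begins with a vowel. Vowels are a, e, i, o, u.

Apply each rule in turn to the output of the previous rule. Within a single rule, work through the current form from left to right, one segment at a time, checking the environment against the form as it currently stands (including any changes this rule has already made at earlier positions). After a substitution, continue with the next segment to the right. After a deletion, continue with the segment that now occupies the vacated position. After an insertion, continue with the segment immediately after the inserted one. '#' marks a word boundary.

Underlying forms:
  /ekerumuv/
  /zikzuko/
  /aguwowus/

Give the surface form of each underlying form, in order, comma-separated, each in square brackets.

[hekerumuf], [zikzuko], [hahuwowus]

/ekerumuv/:
  A Final Devoicing: [ekerumuv] → [ekerumuf]
  B Spirantization: no change — [ekerumuf]
  C Glottal Epenthesis: [ekerumuf] → [hekerumuf]
/zikzuko/:
  A Final Devoicing: no change — [zikzuko]
  B Spirantization: no change — [zikzuko]
  C Glottal Epenthesis: no change — [zikzuko]
/aguwowus/:
  A Final Devoicing: no change — [aguwowus]
  B Spirantization: [aguwowus] → [ahuwowus]
  C Glottal Epenthesis: [ahuwowus] → [hahuwowus]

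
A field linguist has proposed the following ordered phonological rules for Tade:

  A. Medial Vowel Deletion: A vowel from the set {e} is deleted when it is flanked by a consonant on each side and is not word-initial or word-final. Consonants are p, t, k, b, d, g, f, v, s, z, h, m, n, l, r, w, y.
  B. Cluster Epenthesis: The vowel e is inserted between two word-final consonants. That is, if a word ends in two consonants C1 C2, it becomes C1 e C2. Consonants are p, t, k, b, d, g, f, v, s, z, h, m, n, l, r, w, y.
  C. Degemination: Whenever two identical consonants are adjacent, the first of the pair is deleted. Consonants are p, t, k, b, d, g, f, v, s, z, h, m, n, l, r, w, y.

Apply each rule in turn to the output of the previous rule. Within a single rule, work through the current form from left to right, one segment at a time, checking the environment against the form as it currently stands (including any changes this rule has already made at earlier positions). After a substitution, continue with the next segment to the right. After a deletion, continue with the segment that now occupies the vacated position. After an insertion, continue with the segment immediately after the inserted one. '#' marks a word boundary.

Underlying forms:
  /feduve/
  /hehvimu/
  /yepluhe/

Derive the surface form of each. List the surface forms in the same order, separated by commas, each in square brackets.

/feduve/:
  A Medial Vowel Deletion: [feduve] → [fduve]
  B Cluster Epenthesis: no change — [fduve]
  C Degemination: no change — [fduve]
/hehvimu/:
  A Medial Vowel Deletion: [hehvimu] → [hhvimu]
  B Cluster Epenthesis: no change — [hhvimu]
  C Degemination: [hhvimu] → [hvimu]
/yepluhe/:
  A Medial Vowel Deletion: [yepluhe] → [ypluhe]
  B Cluster Epenthesis: no change — [ypluhe]
  C Degemination: no change — [ypluhe]

[fduve], [hvimu], [ypluhe]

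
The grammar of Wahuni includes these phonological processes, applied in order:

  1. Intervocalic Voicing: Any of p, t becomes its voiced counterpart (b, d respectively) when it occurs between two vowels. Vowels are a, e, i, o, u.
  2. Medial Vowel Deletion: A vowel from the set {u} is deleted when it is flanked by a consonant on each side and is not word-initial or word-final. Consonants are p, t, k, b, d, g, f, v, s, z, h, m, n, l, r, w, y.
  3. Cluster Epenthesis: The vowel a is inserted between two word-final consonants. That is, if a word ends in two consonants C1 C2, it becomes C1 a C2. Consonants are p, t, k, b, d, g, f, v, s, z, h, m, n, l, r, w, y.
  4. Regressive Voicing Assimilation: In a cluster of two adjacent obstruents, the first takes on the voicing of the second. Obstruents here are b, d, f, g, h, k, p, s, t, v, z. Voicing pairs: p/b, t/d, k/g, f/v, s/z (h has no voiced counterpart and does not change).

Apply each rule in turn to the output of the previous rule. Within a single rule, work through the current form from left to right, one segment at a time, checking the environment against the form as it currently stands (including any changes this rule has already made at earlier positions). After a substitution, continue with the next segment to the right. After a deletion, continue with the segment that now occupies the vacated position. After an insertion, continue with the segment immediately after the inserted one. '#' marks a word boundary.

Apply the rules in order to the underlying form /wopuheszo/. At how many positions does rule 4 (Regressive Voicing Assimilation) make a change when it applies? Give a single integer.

2

1 Intervocalic Voicing: [wopuheszo] → [wobuheszo]
2 Medial Vowel Deletion: [wobuheszo] → [wobheszo]
3 Cluster Epenthesis: no change — [wobheszo]
4 Regressive Voicing Assimilation: [wobheszo] → [wophezzo]
Rule 4 changed 2 position(s).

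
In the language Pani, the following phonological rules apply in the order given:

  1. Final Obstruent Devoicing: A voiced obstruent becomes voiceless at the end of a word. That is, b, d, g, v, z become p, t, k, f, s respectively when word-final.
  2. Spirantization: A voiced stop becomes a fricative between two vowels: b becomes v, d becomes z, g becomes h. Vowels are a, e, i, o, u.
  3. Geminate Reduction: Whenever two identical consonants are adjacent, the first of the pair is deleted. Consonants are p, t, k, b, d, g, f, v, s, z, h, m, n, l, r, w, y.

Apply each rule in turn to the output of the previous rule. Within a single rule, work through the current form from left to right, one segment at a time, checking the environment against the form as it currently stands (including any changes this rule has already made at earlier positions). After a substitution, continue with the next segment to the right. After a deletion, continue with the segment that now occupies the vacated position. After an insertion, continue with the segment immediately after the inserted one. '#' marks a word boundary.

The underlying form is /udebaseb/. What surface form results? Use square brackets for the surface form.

1 Final Obstruent Devoicing: [udebaseb] → [udebasep]
2 Spirantization: [udebasep] → [uzevasep]
3 Geminate Reduction: no change — [uzevasep]

[uzevasep]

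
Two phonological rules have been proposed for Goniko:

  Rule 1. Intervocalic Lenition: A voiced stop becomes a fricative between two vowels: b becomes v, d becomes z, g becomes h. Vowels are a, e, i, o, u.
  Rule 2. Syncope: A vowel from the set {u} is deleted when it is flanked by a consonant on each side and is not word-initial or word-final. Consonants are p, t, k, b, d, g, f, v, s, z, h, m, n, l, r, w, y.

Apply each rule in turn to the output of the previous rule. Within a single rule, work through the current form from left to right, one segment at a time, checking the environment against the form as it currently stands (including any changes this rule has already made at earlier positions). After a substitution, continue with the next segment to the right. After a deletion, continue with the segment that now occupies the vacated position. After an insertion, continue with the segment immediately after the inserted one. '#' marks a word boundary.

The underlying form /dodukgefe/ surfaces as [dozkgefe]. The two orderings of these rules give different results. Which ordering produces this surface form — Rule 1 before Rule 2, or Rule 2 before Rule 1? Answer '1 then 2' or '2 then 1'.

1 then 2

Order 1 then 2:
  1 Intervocalic Lenition: [dodukgefe] → [dozukgefe]
  2 Syncope: [dozukgefe] → [dozkgefe]
  result: [dozkgefe]
Order 2 then 1:
  2 Syncope: [dodukgefe] → [dodkgefe]
  1 Intervocalic Lenition: no change — [dodkgefe]
  result: [dodkgefe]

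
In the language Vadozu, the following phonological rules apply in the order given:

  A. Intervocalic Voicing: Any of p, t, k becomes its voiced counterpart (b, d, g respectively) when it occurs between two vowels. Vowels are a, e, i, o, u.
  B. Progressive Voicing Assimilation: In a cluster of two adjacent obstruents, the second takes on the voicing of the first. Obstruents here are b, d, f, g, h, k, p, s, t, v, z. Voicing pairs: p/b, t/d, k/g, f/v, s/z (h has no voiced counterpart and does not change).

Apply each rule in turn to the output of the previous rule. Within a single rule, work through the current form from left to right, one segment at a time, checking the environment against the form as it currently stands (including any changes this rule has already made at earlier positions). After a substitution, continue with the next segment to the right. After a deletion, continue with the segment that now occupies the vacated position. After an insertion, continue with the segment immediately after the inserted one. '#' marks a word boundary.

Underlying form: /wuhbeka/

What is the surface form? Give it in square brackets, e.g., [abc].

A Intervocalic Voicing: [wuhbeka] → [wuhbega]
B Progressive Voicing Assimilation: [wuhbega] → [wuhpega]

[wuhpega]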